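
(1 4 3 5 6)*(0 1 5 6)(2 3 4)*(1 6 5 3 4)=(0 6 3 5)(1 2 4)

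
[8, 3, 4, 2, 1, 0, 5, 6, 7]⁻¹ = [5, 4, 3, 1, 2, 6, 7, 8, 0]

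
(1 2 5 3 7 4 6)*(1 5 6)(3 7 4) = (1 2 6 5 7 3 4)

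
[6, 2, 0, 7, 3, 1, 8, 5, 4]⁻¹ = [2, 5, 1, 4, 8, 7, 0, 3, 6]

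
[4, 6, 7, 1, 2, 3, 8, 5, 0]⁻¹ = [8, 3, 4, 5, 0, 7, 1, 2, 6]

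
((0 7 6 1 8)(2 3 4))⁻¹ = (0 8 1 6 7)(2 4 3)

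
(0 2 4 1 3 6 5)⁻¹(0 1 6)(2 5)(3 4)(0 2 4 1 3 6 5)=(0 4)(1 6)(2 3 5)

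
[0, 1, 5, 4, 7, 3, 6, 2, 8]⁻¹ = [0, 1, 7, 5, 3, 2, 6, 4, 8]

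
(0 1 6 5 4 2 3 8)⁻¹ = (0 8 3 2 4 5 6 1)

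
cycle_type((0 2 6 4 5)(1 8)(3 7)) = 2^2.5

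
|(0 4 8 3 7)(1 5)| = 10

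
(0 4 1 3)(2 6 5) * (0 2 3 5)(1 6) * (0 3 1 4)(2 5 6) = (1 6 3 5)(2 4)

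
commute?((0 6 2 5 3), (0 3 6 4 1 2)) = no:(0 6 2 5 3) * (0 3 6 4 1 2) = (0 4 1 2 5 6), (0 3 6 4 1 2) * (0 6 2 5 3) = (1 5 3 2 6 4)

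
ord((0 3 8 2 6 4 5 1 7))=9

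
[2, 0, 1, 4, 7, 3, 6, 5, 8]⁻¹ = [1, 2, 0, 5, 3, 7, 6, 4, 8]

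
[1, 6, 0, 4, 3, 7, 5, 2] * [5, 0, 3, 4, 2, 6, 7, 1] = [0, 7, 5, 2, 4, 1, 6, 3]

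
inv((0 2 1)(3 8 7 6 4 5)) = (0 1 2)(3 5 4 6 7 8)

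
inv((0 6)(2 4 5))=(0 6)(2 5 4)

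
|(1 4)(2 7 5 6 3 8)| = 6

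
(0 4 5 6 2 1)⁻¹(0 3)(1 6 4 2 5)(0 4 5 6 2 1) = (0 2 5 1 6)(3 4)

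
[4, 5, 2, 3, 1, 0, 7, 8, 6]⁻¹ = [5, 4, 2, 3, 0, 1, 8, 6, 7]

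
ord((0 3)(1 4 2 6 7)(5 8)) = 10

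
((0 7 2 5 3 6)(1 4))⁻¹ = (0 6 3 5 2 7)(1 4)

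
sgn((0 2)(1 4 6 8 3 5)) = 1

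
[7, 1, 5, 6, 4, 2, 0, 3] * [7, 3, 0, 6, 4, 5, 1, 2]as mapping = [0→2, 1→3, 2→5, 3→1, 4→4, 5→0, 6→7, 7→6]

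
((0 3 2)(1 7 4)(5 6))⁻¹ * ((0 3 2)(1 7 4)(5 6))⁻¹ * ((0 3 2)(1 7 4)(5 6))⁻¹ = (5 6)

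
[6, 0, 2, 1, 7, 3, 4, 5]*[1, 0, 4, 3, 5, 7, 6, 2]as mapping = [0→6, 1→1, 2→4, 3→0, 4→2, 5→3, 6→5, 7→7]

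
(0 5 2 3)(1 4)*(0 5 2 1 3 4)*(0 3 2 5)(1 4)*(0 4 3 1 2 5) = (3 4 5)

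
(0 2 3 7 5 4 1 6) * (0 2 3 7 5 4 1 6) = (0 3 5 1)(2 7 4 6)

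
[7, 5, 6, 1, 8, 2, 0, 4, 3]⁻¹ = [6, 3, 5, 8, 7, 1, 2, 0, 4]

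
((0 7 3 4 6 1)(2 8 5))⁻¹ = (0 1 6 4 3 7)(2 5 8)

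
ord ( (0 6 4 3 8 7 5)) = 7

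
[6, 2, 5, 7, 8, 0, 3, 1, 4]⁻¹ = [5, 7, 1, 6, 8, 2, 0, 3, 4]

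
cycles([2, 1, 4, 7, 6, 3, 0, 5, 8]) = (0 2 4 6)(3 7 5)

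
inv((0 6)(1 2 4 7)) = (0 6)(1 7 4 2)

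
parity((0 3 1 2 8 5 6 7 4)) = even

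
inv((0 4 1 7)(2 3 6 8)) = (0 7 1 4)(2 8 6 3)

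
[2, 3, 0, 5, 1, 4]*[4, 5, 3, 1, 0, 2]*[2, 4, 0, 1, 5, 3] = [1, 4, 5, 0, 3, 2]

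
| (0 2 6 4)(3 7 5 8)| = 4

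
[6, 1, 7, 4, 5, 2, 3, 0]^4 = [5, 1, 3, 7, 0, 6, 2, 4]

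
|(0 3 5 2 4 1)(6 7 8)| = 6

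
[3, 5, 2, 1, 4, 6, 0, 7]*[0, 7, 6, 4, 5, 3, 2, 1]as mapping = [0→4, 1→3, 2→6, 3→7, 4→5, 5→2, 6→0, 7→1]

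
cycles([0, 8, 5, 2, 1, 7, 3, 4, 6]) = (1 8 6 3 2 5 7 4)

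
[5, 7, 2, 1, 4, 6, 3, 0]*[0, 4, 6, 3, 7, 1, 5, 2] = [1, 2, 6, 4, 7, 5, 3, 0]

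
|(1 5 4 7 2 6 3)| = 7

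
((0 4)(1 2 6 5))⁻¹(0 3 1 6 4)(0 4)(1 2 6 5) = (0 4 3 2 5)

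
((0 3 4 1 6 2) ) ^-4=(0 4 6) (1 2 3) 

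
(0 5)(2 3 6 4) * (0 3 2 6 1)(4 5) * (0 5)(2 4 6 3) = (0 6)(1 5 2 4 3)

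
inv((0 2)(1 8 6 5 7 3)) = (0 2)(1 3 7 5 6 8)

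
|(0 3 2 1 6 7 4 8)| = 8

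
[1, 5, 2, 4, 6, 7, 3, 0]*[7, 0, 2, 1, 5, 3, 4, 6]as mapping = [0→0, 1→3, 2→2, 3→5, 4→4, 5→6, 6→1, 7→7]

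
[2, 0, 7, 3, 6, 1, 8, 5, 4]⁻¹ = [1, 5, 0, 3, 8, 7, 4, 2, 6]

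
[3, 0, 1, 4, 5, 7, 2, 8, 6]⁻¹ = [1, 2, 6, 0, 3, 4, 8, 5, 7]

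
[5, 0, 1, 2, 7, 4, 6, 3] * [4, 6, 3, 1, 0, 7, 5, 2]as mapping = [0→7, 1→4, 2→6, 3→3, 4→2, 5→0, 6→5, 7→1]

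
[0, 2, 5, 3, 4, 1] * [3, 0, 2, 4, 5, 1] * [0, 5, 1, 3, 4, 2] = [3, 1, 5, 4, 2, 0]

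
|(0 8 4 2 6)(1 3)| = 10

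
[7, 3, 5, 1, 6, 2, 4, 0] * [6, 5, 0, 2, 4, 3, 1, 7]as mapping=[0→7, 1→2, 2→3, 3→5, 4→1, 5→0, 6→4, 7→6]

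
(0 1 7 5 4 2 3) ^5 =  (0 2 5 1 3 4 7) 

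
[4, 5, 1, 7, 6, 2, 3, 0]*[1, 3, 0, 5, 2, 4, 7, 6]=[2, 4, 3, 6, 7, 0, 5, 1]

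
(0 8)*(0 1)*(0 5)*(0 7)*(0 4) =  (0 8 1 5 7 4)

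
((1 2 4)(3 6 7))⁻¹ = (1 4 2)(3 7 6)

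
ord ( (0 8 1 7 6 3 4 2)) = 8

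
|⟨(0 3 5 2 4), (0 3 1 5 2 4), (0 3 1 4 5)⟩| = 720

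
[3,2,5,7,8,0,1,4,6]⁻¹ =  [5,6,1,0,7,2,8,3,4]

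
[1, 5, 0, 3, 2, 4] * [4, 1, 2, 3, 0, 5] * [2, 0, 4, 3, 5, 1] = [0, 1, 5, 3, 4, 2]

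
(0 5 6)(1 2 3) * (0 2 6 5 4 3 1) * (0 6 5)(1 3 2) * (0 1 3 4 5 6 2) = (0 5 1 6 3 2 4)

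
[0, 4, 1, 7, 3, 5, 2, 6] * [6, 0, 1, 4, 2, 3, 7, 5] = [6, 2, 0, 5, 4, 3, 1, 7]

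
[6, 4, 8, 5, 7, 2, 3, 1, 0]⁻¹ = [8, 7, 5, 6, 1, 3, 0, 4, 2]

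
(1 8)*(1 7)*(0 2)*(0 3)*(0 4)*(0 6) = (0 2 3 4 6) (1 8 7) 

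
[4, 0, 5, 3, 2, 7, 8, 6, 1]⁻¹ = [1, 8, 4, 3, 0, 2, 7, 5, 6]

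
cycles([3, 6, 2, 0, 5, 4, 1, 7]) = (0 3)(1 6)(4 5)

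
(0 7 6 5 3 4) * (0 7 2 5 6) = (0 2 5 3 4 7)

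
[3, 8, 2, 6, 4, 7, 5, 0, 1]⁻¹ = [7, 8, 2, 0, 4, 6, 3, 5, 1]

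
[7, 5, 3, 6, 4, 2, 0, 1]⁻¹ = [6, 7, 5, 2, 4, 1, 3, 0]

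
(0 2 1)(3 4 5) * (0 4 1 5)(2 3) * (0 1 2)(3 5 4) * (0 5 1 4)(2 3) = (0 1 2)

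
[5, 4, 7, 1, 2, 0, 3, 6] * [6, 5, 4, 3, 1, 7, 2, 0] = [7, 1, 0, 5, 4, 6, 3, 2]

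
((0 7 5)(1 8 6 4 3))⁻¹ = (0 5 7)(1 3 4 6 8)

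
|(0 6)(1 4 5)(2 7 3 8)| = 12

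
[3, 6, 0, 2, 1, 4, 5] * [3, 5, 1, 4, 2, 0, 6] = [4, 6, 3, 1, 5, 2, 0]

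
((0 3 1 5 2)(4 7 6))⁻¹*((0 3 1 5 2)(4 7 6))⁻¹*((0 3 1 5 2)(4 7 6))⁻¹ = (0 1 2 3 5)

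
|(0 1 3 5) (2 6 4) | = 12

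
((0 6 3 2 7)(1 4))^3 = (0 2 6 7 3)(1 4)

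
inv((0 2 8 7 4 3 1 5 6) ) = (0 6 5 1 3 4 7 8 2) 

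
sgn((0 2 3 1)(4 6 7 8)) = 1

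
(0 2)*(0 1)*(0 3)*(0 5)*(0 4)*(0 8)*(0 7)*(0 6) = (0 2 1 3 5 4 8 7 6)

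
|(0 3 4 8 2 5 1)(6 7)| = 14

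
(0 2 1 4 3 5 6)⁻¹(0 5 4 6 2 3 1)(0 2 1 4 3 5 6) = (0 1 5 4 2 6 3)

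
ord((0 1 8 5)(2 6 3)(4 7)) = 12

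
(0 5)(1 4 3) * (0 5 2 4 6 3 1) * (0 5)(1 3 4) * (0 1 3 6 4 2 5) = (0 5 1 4 6 2 3)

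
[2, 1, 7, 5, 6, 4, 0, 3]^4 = [5, 1, 4, 0, 7, 2, 3, 6]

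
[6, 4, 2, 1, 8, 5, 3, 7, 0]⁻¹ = [8, 3, 2, 6, 1, 5, 0, 7, 4]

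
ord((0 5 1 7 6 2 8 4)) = 8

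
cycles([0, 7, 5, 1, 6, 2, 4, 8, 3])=(1 7 8 3)(2 5)(4 6)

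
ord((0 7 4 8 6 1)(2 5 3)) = 6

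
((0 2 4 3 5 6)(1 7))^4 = (0 5 4)(2 6 3)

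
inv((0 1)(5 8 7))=(0 1)(5 7 8)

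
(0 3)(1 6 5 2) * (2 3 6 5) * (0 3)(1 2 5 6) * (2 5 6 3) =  (0 1 3 2 5)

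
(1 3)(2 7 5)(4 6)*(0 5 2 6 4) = (0 5 6)(1 3)(2 7)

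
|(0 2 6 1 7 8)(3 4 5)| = 6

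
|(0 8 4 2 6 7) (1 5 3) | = 6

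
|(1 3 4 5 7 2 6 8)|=8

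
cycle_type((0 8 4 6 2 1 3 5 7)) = 9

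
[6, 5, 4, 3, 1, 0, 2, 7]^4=[1, 2, 0, 3, 6, 4, 5, 7]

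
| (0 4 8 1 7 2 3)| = 7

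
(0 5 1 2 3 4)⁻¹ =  (0 4 3 2 1 5)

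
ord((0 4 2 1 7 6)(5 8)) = 6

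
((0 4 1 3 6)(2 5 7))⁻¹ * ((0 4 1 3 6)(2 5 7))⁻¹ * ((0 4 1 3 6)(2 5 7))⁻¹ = (0 1 6 4 3)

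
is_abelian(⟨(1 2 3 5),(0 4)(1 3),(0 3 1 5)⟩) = no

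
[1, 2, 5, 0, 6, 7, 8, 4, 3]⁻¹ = [3, 0, 1, 8, 7, 2, 4, 5, 6]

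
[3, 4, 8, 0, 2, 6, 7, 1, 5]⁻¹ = [3, 7, 4, 0, 1, 8, 5, 6, 2]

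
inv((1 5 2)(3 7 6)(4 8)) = (1 2 5)(3 6 7)(4 8)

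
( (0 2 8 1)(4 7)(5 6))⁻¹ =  (0 1 8 2)(4 7)(5 6)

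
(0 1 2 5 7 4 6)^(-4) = (0 5 6 2 4 1 7)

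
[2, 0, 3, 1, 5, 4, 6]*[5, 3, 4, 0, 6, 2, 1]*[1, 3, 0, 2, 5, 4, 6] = [5, 4, 1, 2, 0, 6, 3] 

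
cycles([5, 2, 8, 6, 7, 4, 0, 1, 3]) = (0 5 4 7 1 2 8 3 6)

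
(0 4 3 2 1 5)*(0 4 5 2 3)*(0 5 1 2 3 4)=(0 1 3 4 5)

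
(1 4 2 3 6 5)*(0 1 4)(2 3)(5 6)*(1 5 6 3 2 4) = (0 5 1)(2 4)(3 6)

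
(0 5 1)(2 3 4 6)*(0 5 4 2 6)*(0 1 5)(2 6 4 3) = (0 3 6 4 1)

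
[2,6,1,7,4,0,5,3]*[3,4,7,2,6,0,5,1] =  [7,5,4,1,6,3,0,2]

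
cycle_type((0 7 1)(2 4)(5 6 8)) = 2.3^2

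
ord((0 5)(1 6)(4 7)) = 2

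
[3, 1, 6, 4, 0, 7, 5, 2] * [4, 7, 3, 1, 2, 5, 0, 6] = [1, 7, 0, 2, 4, 6, 5, 3]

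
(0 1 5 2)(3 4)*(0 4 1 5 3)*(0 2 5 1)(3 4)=(0 1 4 2 3)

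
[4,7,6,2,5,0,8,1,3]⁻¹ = [5,7,3,8,0,4,2,1,6]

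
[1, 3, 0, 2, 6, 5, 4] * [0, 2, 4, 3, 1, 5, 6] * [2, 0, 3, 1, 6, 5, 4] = [3, 1, 2, 6, 4, 5, 0]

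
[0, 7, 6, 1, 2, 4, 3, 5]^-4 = [0, 4, 1, 5, 3, 6, 7, 2]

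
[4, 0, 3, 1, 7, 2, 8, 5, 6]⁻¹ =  [1, 3, 5, 2, 0, 7, 8, 4, 6]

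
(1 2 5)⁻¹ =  (1 5 2)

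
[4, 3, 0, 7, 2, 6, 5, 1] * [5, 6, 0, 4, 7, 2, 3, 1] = [7, 4, 5, 1, 0, 3, 2, 6]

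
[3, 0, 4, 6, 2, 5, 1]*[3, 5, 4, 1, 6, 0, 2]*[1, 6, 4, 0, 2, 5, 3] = [6, 0, 3, 4, 2, 1, 5]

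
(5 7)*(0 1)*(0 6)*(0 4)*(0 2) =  (0 1 6 4 2)(5 7)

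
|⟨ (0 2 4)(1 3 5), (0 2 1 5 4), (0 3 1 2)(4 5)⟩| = 360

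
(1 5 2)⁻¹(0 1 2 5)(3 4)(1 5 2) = (0 5 1 2)(3 4)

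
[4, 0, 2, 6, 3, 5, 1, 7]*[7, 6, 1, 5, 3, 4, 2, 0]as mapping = [0→3, 1→7, 2→1, 3→2, 4→5, 5→4, 6→6, 7→0]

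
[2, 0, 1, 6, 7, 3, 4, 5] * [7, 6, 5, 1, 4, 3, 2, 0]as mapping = [0→5, 1→7, 2→6, 3→2, 4→0, 5→1, 6→4, 7→3]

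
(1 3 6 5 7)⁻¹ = (1 7 5 6 3)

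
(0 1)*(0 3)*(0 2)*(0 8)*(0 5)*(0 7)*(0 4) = (0 1 3 2 8 5 7 4)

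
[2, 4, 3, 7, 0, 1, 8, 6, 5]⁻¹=[4, 5, 0, 2, 1, 8, 7, 3, 6]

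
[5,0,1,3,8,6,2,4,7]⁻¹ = [1,2,6,3,7,0,5,8,4]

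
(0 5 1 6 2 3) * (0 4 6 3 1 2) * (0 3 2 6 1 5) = (1 2 5 6 3 4)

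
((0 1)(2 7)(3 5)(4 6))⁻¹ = (0 1)(2 7)(3 5)(4 6)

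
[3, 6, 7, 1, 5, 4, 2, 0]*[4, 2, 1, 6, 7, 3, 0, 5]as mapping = [0→6, 1→0, 2→5, 3→2, 4→3, 5→7, 6→1, 7→4]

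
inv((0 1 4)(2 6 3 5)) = (0 4 1)(2 5 3 6)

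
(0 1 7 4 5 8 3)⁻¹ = (0 3 8 5 4 7 1)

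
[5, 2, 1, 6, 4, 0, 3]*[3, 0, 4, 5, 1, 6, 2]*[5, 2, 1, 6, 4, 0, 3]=[3, 4, 5, 1, 2, 6, 0]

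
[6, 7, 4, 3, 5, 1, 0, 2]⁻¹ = [6, 5, 7, 3, 2, 4, 0, 1]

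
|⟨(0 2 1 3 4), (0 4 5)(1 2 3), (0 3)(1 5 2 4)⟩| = 360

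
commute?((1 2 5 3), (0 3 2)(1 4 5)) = no:(1 2 5 3) * (0 3 2)(1 4 5) = (0 3 4 5 2 1), (0 3 2)(1 4 5) * (1 2 5 3) = (0 1 4 3 5 2)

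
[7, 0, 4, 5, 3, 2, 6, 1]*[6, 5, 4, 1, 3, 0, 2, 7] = [7, 6, 3, 0, 1, 4, 2, 5]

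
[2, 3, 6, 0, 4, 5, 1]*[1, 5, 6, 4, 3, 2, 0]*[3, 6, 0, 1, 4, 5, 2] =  [2, 4, 3, 6, 1, 0, 5]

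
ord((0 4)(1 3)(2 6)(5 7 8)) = 6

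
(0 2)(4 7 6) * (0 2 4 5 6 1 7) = (0 4)(1 7)(5 6)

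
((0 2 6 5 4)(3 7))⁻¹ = (0 4 5 6 2)(3 7)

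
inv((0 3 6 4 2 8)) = (0 8 2 4 6 3)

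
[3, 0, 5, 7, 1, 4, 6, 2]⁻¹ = [1, 4, 7, 0, 5, 2, 6, 3]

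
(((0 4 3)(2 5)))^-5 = (0 4 3)(2 5)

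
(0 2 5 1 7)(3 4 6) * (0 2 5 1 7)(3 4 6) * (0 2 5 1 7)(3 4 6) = (0 1 2 7 5)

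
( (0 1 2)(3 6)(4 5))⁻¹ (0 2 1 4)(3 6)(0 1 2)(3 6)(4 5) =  (0 2 5 1)(3 6)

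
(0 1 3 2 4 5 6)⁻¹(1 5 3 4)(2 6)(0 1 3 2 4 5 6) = (0 4)(2 5 3 6)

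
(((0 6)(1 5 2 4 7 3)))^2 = (1 2 7)(3 5 4)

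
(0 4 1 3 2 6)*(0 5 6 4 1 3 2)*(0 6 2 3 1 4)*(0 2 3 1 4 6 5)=(0 6)(3 5)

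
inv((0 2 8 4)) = (0 4 8 2)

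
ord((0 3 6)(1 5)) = 6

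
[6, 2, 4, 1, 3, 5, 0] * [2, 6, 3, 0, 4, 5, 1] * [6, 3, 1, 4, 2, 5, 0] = [3, 4, 2, 0, 6, 5, 1]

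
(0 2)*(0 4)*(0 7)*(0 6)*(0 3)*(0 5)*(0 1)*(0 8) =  (0 2 4 7 6 3 5 1 8)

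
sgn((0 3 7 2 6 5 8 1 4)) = 1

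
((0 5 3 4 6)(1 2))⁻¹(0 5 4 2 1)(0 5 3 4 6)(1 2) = (1 2 5 3 6)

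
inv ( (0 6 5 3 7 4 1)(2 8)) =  (0 1 4 7 3 5 6)(2 8)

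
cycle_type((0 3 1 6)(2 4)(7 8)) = 2^2.4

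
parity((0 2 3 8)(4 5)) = even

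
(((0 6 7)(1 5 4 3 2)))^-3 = (1 4 2 5 3)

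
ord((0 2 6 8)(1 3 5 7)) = 4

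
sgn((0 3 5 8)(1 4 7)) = -1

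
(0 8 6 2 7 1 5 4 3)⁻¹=(0 3 4 5 1 7 2 6 8)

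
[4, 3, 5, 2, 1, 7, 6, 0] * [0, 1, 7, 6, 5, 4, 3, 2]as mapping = [0→5, 1→6, 2→4, 3→7, 4→1, 5→2, 6→3, 7→0]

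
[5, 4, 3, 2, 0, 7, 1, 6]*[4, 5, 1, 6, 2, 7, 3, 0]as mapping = [0→7, 1→2, 2→6, 3→1, 4→4, 5→0, 6→5, 7→3]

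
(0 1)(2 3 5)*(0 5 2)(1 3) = (0 3 2 1 5)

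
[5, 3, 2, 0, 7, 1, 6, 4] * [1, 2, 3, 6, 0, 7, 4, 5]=[7, 6, 3, 1, 5, 2, 4, 0]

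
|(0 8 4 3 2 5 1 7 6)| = 9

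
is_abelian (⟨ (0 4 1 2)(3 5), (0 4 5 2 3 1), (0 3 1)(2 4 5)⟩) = no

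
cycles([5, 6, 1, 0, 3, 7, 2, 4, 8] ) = (0 5 7 4 3)(1 6 2)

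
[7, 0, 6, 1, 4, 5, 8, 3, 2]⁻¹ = [1, 3, 8, 7, 4, 5, 2, 0, 6]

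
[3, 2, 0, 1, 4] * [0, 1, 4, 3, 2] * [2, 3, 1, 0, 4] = [0, 4, 2, 3, 1]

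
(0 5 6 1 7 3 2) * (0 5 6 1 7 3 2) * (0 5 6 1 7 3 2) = (0 1 2 6 3 5 7)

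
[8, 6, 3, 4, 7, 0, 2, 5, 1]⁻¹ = [5, 8, 6, 2, 3, 7, 1, 4, 0]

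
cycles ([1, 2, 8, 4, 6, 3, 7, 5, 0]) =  (0 1 2 8)(3 4 6 7 5)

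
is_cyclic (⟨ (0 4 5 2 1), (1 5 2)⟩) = no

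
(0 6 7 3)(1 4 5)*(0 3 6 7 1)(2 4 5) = (0 7 6 1 5)(2 4)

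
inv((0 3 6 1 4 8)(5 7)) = (0 8 4 1 6 3)(5 7)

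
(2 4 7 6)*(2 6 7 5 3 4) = (3 4 5)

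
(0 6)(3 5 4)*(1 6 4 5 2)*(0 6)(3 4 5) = (0 5 3 2 1)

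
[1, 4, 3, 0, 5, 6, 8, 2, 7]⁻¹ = [3, 0, 7, 2, 1, 4, 5, 8, 6]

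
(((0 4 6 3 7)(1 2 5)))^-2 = (0 3 4 7 6)(1 2 5)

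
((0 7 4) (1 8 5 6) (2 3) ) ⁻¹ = (0 4 7) (1 6 5 8) (2 3) 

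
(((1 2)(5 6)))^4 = ()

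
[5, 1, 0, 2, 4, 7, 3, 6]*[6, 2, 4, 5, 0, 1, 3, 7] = [1, 2, 6, 4, 0, 7, 5, 3]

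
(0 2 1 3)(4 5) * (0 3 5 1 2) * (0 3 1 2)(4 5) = (0 3 1 4 2)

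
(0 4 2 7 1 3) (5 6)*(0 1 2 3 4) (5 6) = (1 4 3) (2 7) 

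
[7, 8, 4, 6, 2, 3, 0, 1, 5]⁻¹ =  [6, 7, 4, 5, 2, 8, 3, 0, 1]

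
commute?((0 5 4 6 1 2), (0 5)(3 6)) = no:(0 5 4 6 1 2)*(0 5)(3 6) = (1 2 5 4 3 6), (0 5)(3 6)*(0 5 4 6 1 2) = (0 4 6 3 1 2)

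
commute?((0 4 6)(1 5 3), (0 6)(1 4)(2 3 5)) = no:(0 4 6)(1 5 3)*(0 6)(1 4)(2 3 5) = (0 1 2 3 4), (0 6)(1 4)(2 3 5)*(0 4 6)(1 5 3) = (1 6 4 5 2)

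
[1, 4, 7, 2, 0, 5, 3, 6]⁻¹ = [4, 0, 3, 6, 1, 5, 7, 2]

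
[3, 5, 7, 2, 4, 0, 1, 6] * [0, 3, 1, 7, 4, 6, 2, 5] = [7, 6, 5, 1, 4, 0, 3, 2]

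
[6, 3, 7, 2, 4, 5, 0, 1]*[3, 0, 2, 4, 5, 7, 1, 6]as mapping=[0→1, 1→4, 2→6, 3→2, 4→5, 5→7, 6→3, 7→0]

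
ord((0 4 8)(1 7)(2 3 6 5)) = 12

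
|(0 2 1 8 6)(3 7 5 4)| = 20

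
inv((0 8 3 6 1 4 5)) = (0 5 4 1 6 3 8)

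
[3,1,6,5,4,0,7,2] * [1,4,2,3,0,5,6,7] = [3,4,6,5,0,1,7,2]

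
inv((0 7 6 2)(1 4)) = (0 2 6 7)(1 4)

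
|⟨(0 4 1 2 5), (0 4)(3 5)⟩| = 360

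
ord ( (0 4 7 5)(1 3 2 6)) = 4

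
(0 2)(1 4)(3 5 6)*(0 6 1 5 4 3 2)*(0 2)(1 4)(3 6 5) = (0 2 5 4 3 1 6)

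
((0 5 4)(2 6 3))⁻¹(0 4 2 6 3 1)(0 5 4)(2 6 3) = (0 6 3 2 1 5)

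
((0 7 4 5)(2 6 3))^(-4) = (2 3 6)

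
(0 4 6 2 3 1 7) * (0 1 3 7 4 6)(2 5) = (0 6 5 2 7 1 4)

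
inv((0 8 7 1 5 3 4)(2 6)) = (0 4 3 5 1 7 8)(2 6)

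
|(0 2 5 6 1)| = 5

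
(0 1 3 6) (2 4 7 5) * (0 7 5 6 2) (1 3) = (0 3 2 4 5) (6 7) 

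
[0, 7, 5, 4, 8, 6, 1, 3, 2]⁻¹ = [0, 6, 8, 7, 3, 2, 5, 1, 4]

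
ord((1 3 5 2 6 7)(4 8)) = 6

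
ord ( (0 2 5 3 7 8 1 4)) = 8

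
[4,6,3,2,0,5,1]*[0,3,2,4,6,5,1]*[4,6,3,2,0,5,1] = [1,6,0,3,4,5,2]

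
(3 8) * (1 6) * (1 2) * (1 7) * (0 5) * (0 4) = (0 5 4)(1 6 2 7)(3 8)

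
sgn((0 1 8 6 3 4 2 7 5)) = 1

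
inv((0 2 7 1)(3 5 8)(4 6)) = (0 1 7 2)(3 8 5)(4 6)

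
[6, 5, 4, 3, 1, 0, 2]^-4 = [2, 0, 1, 3, 5, 6, 4]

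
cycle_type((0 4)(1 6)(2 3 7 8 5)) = 2^2.5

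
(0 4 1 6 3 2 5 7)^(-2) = (0 5 3 1)(2 6 4 7)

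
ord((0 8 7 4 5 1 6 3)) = 8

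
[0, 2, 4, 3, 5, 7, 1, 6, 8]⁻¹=[0, 6, 1, 3, 2, 4, 7, 5, 8]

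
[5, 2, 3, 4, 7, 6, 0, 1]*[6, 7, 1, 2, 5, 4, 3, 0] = [4, 1, 2, 5, 0, 3, 6, 7]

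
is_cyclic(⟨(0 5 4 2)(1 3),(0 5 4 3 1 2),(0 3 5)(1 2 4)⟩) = no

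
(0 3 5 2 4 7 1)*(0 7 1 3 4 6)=(0 4 1 7 3 5 2 6)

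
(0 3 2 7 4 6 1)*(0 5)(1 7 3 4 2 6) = (0 4 1 5)(2 3 6 7)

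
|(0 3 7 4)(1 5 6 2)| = 4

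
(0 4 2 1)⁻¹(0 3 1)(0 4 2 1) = (0 4 3)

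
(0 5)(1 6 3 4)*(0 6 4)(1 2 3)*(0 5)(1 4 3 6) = (1 3 5)(2 6 4)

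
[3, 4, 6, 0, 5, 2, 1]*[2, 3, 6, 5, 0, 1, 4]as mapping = [0→5, 1→0, 2→4, 3→2, 4→1, 5→6, 6→3]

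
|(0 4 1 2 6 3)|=6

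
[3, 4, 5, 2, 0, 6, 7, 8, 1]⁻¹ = [4, 8, 3, 0, 1, 2, 5, 6, 7]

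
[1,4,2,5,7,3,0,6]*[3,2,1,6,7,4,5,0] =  [2,7,1,4,0,6,3,5]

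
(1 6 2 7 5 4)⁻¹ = (1 4 5 7 2 6)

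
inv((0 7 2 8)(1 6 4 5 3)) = (0 8 2 7)(1 3 5 4 6)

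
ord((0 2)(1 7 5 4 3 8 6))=14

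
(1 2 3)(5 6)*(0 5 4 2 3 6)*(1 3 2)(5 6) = (0 6 4 1 2 5)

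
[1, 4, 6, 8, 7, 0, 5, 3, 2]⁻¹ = [5, 0, 8, 7, 1, 6, 2, 4, 3]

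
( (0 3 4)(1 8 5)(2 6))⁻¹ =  (0 4 3)(1 5 8)(2 6)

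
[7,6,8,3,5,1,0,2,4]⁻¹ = [6,5,7,3,8,4,1,0,2]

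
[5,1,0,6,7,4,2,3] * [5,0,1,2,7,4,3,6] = [4,0,5,3,6,7,1,2]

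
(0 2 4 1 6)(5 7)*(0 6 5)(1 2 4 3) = (0 4 2 3 1 5 7)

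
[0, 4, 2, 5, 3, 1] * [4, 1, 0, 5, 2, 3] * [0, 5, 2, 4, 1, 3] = [1, 2, 0, 4, 3, 5]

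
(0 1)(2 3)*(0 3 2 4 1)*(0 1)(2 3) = (0 1 2 3 4)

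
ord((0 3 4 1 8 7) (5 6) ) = 6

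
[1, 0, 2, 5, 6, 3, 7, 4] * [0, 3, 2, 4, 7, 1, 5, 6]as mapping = [0→3, 1→0, 2→2, 3→1, 4→5, 5→4, 6→6, 7→7]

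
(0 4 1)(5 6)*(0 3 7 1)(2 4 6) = (0 6 5 2 4)(1 3 7)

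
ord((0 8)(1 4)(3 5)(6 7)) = 2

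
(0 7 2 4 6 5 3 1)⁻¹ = (0 1 3 5 6 4 2 7)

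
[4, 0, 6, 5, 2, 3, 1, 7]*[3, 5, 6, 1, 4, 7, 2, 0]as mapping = [0→4, 1→3, 2→2, 3→7, 4→6, 5→1, 6→5, 7→0]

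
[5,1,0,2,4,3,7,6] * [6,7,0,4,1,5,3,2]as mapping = [0→5,1→7,2→6,3→0,4→1,5→4,6→2,7→3]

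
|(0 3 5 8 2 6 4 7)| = 8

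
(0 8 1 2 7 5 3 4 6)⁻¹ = (0 6 4 3 5 7 2 1 8)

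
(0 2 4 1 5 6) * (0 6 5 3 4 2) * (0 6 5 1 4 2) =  (0 6 5 1 3 2)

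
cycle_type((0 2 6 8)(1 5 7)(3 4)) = 2.3.4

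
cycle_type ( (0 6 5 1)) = 4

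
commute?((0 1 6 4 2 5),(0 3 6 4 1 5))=no:(0 1 6 4 2 5)*(0 3 6 4 1 5)=(0 5 3 6 1 4 2),(0 3 6 4 1 5)*(0 1 6 4 2 5)=(0 3 4 6 2 5 1)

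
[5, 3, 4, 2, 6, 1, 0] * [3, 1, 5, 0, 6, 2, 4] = [2, 0, 6, 5, 4, 1, 3]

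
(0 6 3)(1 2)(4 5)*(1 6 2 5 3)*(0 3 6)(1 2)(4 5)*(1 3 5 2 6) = (0 3 5 2)(1 4)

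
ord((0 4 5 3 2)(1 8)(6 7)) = 10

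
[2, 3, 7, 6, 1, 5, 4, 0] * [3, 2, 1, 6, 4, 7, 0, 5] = [1, 6, 5, 0, 2, 7, 4, 3]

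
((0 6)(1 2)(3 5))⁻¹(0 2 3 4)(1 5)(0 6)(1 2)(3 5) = (1 5 4 6)(2 3)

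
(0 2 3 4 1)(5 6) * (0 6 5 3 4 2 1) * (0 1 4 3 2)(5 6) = (0 4 1 5 6 2 3)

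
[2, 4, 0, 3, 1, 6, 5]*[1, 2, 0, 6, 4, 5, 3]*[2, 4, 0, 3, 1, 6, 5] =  [2, 1, 4, 5, 0, 3, 6]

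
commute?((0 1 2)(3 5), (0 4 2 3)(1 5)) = no:(0 1 2)(3 5)*(0 4 2 3)(1 5) = (0 5)(1 3)(2 4), (0 4 2 3)(1 5)*(0 1 2)(3 5) = (0 4)(1 3)(2 5)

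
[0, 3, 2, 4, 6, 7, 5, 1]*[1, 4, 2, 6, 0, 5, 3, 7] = [1, 6, 2, 0, 3, 7, 5, 4]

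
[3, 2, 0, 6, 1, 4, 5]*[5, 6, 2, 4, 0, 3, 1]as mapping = [0→4, 1→2, 2→5, 3→1, 4→6, 5→0, 6→3]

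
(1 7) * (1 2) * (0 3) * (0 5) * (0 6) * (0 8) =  (0 3 5 6 8)(1 7 2)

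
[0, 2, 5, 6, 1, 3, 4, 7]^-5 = [0, 2, 5, 6, 1, 3, 4, 7]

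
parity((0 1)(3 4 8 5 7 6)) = even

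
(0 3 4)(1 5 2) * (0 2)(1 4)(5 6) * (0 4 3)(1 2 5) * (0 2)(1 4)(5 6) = (0 2 3)(1 5)(4 6)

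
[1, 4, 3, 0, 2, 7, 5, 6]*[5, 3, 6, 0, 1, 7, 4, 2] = [3, 1, 0, 5, 6, 2, 7, 4]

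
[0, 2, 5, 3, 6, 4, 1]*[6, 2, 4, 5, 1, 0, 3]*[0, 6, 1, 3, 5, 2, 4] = [4, 5, 0, 2, 3, 6, 1]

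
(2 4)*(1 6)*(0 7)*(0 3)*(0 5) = (0 7 3 5)(1 6)(2 4)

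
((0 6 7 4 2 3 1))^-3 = (0 2 6 3 7 1 4)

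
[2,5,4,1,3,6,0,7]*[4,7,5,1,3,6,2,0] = [5,6,3,7,1,2,4,0]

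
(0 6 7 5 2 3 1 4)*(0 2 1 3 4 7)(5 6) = (0 5 1 7 6)(2 4)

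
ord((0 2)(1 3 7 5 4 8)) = 6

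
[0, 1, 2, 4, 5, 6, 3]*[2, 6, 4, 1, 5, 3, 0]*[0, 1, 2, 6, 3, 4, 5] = [2, 5, 3, 4, 6, 0, 1]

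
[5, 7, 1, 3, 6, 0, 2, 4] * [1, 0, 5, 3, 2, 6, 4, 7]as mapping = [0→6, 1→7, 2→0, 3→3, 4→4, 5→1, 6→5, 7→2]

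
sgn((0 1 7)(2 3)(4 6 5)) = -1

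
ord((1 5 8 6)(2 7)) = 4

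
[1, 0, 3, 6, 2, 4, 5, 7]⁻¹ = [1, 0, 4, 2, 5, 6, 3, 7]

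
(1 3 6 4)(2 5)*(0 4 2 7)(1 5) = (0 4 5 7)(1 3 6 2)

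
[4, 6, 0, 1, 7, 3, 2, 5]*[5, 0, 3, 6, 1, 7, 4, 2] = [1, 4, 5, 0, 2, 6, 3, 7]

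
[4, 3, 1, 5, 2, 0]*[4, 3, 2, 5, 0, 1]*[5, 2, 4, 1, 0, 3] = [5, 3, 1, 2, 4, 0]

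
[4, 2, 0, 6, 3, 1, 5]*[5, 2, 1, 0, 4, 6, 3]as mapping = [0→4, 1→1, 2→5, 3→3, 4→0, 5→2, 6→6]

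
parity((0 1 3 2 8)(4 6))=odd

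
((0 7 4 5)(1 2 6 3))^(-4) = ()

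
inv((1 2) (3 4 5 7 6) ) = (1 2) (3 6 7 5 4) 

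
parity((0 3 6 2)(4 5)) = even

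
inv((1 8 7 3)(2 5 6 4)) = (1 3 7 8)(2 4 6 5)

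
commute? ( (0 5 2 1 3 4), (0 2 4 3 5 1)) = no: (0 5 2 1 3 4) * (0 2 4 3 5 1) = (0 1 5 4 2), (0 2 4 3 5 1) * (0 5 2 1 3 4) = (0 1 5 3 2)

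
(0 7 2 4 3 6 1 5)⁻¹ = (0 5 1 6 3 4 2 7)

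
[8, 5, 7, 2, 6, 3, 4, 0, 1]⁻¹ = [7, 8, 3, 5, 6, 1, 4, 2, 0]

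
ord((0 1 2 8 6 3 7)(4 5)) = 14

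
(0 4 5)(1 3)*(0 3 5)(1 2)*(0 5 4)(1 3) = (1 4 5)(2 3)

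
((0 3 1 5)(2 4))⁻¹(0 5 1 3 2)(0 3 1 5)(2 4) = (0 5 1 4 3)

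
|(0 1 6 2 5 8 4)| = 7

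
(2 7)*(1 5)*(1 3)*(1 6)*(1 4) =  (1 5 3 6 4)(2 7)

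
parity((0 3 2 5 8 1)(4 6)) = even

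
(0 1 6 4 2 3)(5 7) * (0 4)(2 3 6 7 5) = (0 1 7 2 6)(3 4)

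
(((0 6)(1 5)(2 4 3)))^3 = (0 6)(1 5)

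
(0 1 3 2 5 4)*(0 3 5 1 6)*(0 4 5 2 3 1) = (0 6 4 1 2)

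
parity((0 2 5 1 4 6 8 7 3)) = even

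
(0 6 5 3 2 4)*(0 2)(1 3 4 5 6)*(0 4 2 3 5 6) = (0 1 5 2 6)(3 4)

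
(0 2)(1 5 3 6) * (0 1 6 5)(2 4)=(0 4 2 1)(3 5)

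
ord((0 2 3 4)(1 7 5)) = 12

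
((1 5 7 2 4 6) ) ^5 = (1 6 4 2 7 5) 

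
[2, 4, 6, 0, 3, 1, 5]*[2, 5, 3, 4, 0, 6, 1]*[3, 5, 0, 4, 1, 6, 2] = [4, 3, 5, 0, 1, 6, 2]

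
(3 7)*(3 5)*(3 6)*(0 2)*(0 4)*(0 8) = (0 2 4 8)(3 7 5 6)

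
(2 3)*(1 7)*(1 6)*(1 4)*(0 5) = (0 5)(1 7 6 4)(2 3)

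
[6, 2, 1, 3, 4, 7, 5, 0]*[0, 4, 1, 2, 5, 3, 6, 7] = [6, 1, 4, 2, 5, 7, 3, 0]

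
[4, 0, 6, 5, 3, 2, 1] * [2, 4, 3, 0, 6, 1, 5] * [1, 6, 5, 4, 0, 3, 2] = [2, 5, 3, 6, 1, 4, 0]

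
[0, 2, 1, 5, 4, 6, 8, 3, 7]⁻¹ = [0, 2, 1, 7, 4, 3, 5, 8, 6]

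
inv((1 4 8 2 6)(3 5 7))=(1 6 2 8 4)(3 7 5)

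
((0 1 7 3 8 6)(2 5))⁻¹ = (0 6 8 3 7 1)(2 5)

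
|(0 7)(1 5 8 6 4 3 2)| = 14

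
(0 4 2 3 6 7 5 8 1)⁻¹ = (0 1 8 5 7 6 3 2 4)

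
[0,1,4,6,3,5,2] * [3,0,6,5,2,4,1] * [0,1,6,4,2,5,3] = [4,0,6,1,5,2,3]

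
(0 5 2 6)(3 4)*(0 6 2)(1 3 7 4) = (0 5)(1 3)(4 7)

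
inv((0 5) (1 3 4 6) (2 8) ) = (0 5) (1 6 4 3) (2 8) 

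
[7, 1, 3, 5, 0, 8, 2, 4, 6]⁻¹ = [4, 1, 6, 2, 7, 3, 8, 0, 5]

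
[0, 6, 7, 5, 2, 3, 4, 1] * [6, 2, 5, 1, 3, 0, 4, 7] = [6, 4, 7, 0, 5, 1, 3, 2]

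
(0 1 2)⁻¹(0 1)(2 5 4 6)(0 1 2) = (0 5 4 6)(1 2)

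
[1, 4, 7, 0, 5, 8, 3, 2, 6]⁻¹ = [3, 0, 7, 6, 1, 4, 8, 2, 5]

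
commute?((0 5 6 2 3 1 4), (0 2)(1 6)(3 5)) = no:(0 5 6 2 3 1 4)*(0 2)(1 6)(3 5) = (0 3 6)(1 4 2 5), (0 2)(1 6)(3 5)*(0 5 6 2 3 1 4) = (0 3 6 4)(1 2 5)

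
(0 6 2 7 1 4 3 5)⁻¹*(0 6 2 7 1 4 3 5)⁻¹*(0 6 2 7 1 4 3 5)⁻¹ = (0 4 2 5 1 6 3 7)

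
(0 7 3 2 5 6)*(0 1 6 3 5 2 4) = (0 7 5 3 4)(1 6)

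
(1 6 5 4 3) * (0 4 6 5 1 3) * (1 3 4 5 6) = (0 5 1 6 3 4)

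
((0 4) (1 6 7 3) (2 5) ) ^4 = () 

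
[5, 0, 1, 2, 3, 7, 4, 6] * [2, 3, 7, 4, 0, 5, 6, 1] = [5, 2, 3, 7, 4, 1, 0, 6]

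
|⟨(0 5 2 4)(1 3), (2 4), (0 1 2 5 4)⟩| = 720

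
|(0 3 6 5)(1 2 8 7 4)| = 20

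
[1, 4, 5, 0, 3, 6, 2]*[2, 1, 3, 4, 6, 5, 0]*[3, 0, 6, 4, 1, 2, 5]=[0, 5, 2, 6, 1, 3, 4] 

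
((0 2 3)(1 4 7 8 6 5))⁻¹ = (0 3 2)(1 5 6 8 7 4)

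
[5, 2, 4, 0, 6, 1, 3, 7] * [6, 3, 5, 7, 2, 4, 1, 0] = [4, 5, 2, 6, 1, 3, 7, 0]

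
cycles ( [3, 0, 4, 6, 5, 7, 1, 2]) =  (0 3 6 1)(2 4 5 7)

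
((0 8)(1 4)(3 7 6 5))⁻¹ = (0 8)(1 4)(3 5 6 7)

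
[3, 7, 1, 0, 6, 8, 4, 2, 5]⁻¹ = [3, 2, 7, 0, 6, 8, 4, 1, 5]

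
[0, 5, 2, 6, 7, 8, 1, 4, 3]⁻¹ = [0, 6, 2, 8, 7, 1, 3, 4, 5]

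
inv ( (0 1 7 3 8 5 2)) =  (0 2 5 8 3 7 1)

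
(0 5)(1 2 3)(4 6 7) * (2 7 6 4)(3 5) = (0 3 1 7 2 5)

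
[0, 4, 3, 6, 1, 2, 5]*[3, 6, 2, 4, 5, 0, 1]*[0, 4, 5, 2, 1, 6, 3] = [2, 6, 1, 4, 3, 5, 0]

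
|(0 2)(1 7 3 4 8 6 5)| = 14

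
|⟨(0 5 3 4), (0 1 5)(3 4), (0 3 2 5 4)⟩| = 720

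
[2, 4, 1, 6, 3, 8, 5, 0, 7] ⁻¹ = [7, 2, 0, 4, 1, 6, 3, 8, 5] 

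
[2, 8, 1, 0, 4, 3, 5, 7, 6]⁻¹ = [3, 2, 0, 5, 4, 6, 8, 7, 1]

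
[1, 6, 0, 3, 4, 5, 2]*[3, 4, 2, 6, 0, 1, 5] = [4, 5, 3, 6, 0, 1, 2]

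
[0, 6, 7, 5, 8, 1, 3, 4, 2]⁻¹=[0, 5, 8, 6, 7, 3, 1, 2, 4]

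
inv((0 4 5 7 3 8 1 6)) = (0 6 1 8 3 7 5 4)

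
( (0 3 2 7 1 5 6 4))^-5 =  (0 7 6 3 1 4 2 5)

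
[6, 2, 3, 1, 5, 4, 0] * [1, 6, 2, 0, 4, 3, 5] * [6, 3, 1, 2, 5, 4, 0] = [4, 1, 6, 0, 2, 5, 3]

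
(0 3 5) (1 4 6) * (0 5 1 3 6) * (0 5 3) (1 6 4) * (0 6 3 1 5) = (0 4) (1 5) 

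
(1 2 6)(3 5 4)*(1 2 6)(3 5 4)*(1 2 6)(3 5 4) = ()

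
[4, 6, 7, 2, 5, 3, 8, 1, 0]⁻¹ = [8, 7, 3, 5, 0, 4, 1, 2, 6]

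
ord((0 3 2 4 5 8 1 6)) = 8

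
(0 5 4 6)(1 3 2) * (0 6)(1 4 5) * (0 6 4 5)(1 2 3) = (0 2 5)(4 6)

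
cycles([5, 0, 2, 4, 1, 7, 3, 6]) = (0 5 7 6 3 4 1)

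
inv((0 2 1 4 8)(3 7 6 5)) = (0 8 4 1 2)(3 5 6 7)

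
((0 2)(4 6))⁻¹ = (0 2)(4 6)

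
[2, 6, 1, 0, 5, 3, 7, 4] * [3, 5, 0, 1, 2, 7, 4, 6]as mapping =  [0→0, 1→4, 2→5, 3→3, 4→7, 5→1, 6→6, 7→2]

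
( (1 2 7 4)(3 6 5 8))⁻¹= (1 4 7 2)(3 8 5 6)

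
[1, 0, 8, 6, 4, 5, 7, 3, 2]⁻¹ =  [1, 0, 8, 7, 4, 5, 3, 6, 2]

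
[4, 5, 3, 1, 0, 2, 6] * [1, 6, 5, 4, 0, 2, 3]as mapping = [0→0, 1→2, 2→4, 3→6, 4→1, 5→5, 6→3]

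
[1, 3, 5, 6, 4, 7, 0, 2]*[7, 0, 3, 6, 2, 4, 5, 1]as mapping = [0→0, 1→6, 2→4, 3→5, 4→2, 5→1, 6→7, 7→3]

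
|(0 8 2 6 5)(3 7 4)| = 15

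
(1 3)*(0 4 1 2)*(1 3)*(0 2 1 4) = (1 4 3)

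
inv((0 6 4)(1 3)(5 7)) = (0 4 6)(1 3)(5 7)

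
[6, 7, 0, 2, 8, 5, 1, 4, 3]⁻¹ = [2, 6, 3, 8, 7, 5, 0, 1, 4]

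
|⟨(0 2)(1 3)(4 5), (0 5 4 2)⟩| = 8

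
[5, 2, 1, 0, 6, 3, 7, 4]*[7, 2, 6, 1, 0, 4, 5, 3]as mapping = [0→4, 1→6, 2→2, 3→7, 4→5, 5→1, 6→3, 7→0]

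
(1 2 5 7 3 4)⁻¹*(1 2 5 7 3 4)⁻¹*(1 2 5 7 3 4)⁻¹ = (1 7)(2 3)(4 5)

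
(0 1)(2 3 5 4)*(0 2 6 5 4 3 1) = (1 2)(3 4 6 5)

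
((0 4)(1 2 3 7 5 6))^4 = (1 5 3)(2 6 7)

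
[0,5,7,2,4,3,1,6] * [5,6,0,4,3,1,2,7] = [5,1,7,0,3,4,6,2]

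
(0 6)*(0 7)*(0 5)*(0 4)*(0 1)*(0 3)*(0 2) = (0 6 7 5 4 1 3 2)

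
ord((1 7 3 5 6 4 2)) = 7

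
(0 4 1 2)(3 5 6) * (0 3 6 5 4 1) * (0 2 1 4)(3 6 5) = (0 4 2 6 5 3)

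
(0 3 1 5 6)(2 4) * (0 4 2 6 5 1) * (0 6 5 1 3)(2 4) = (1 3 6 2 4 5)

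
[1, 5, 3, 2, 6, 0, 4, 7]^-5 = [1, 5, 3, 2, 6, 0, 4, 7]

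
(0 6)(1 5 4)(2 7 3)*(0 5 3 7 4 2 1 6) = (1 3)(2 4 6 5)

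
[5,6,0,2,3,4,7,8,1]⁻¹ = [2,8,3,4,5,0,1,6,7]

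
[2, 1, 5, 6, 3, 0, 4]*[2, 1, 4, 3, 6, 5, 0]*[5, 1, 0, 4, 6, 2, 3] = [6, 1, 2, 5, 4, 0, 3]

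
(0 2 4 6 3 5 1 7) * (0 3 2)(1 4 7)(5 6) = (2 7 3 6)(4 5)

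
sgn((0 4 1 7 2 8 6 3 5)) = 1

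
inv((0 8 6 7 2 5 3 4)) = (0 4 3 5 2 7 6 8)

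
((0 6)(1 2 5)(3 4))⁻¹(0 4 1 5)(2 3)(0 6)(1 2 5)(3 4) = (1 6 3 2)(4 5)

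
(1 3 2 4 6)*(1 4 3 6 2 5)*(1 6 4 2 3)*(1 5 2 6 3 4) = (2 5 3)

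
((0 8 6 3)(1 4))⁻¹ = (0 3 6 8)(1 4)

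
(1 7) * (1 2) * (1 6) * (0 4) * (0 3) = (0 4 3)(1 7 2 6)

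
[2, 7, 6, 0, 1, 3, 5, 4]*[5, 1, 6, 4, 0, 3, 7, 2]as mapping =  [0→6, 1→2, 2→7, 3→5, 4→1, 5→4, 6→3, 7→0]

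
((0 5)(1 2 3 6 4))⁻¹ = (0 5)(1 4 6 3 2)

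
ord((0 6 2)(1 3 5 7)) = 12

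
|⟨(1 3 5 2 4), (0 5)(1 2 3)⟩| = 720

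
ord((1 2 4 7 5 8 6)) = 7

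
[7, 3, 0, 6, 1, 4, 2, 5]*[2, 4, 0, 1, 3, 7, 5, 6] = [6, 1, 2, 5, 4, 3, 0, 7] 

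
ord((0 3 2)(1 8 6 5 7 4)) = 6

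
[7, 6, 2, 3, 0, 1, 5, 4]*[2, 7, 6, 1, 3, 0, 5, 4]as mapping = [0→4, 1→5, 2→6, 3→1, 4→2, 5→7, 6→0, 7→3]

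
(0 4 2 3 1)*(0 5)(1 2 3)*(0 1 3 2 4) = (1 5)(2 3 4)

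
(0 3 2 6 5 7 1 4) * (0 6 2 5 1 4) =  (0 3 5 7 4 6 1)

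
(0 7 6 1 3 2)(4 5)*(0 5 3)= (0 7 6 1)(2 5 4 3)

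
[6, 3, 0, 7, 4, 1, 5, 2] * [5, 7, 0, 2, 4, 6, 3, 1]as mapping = [0→3, 1→2, 2→5, 3→1, 4→4, 5→7, 6→6, 7→0]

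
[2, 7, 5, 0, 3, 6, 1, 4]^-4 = [1, 0, 7, 6, 5, 4, 3, 2]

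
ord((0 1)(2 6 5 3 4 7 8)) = 14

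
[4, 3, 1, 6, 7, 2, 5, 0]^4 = [4, 2, 5, 1, 7, 6, 3, 0]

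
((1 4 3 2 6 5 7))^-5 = (1 3 6 7 4 2 5)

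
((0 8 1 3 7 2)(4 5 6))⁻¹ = (0 2 7 3 1 8)(4 6 5)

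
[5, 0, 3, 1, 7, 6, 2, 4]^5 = [1, 3, 6, 2, 7, 0, 5, 4]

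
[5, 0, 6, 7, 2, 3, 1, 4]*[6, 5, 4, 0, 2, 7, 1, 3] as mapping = [0→7, 1→6, 2→1, 3→3, 4→4, 5→0, 6→5, 7→2] 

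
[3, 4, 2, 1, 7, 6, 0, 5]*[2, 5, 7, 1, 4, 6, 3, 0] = [1, 4, 7, 5, 0, 3, 2, 6]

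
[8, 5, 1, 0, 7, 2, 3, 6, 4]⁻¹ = [3, 2, 5, 6, 8, 1, 7, 4, 0]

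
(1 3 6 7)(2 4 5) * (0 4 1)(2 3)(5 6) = (0 4 6 7)(1 2)(3 5)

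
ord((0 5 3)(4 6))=6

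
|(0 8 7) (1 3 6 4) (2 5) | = 12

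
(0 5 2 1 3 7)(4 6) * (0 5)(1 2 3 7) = (1 7 5 3)(4 6)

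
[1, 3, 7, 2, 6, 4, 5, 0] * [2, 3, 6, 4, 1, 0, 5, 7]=[3, 4, 7, 6, 5, 1, 0, 2]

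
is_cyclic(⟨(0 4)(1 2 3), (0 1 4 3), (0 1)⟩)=no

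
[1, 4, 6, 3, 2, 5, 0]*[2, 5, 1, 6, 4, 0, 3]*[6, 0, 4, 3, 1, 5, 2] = [5, 1, 3, 2, 0, 6, 4]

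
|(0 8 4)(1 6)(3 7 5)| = 6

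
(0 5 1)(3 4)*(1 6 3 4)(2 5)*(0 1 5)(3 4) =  (0 2)(3 5 6 4)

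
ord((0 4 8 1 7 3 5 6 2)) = 9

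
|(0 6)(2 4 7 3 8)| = 10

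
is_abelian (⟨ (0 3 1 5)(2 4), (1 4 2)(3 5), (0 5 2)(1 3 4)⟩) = no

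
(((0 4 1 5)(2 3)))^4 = ()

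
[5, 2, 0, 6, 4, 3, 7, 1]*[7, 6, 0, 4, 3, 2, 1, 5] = [2, 0, 7, 1, 3, 4, 5, 6]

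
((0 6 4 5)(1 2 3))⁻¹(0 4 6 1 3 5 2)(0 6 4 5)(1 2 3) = (0 3 6 5 4 2 1)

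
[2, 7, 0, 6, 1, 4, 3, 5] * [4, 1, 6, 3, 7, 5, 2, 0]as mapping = [0→6, 1→0, 2→4, 3→2, 4→1, 5→7, 6→3, 7→5]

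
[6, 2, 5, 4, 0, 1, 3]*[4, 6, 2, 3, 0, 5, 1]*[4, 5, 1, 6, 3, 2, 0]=[5, 1, 2, 4, 3, 0, 6]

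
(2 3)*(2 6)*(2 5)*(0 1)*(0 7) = (0 1 7)(2 3 6 5)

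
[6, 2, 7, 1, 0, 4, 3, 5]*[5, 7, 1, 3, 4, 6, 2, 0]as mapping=[0→2, 1→1, 2→0, 3→7, 4→5, 5→4, 6→3, 7→6]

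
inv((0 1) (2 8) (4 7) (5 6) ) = (0 1) (2 8) (4 7) (5 6) 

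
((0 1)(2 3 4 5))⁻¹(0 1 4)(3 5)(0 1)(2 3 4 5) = (0 5 1)(2 4)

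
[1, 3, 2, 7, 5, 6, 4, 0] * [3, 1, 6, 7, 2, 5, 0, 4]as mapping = [0→1, 1→7, 2→6, 3→4, 4→5, 5→0, 6→2, 7→3]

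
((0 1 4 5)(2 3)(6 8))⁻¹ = (0 5 4 1)(2 3)(6 8)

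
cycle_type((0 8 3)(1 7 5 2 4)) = 3.5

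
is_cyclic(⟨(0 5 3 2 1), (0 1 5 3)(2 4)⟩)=no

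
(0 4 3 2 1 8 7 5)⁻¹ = (0 5 7 8 1 2 3 4)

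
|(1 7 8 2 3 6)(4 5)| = 6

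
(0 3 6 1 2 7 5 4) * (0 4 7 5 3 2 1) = (0 2 5 7 3 6)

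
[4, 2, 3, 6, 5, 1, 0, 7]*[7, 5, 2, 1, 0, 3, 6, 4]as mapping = [0→0, 1→2, 2→1, 3→6, 4→3, 5→5, 6→7, 7→4]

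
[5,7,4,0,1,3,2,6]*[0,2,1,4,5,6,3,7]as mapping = [0→6,1→7,2→5,3→0,4→2,5→4,6→1,7→3]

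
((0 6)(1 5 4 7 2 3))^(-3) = (0 6)(1 7)(2 5)(3 4)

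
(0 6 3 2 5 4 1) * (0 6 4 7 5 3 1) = (0 4)(1 6)(2 3)(5 7)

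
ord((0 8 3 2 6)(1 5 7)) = 15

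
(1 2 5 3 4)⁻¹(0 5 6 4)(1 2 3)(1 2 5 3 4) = (0 3 6 1)(2 5 4)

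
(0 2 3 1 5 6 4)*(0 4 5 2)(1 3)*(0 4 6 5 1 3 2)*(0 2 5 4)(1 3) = (1 2)(3 5 4 6)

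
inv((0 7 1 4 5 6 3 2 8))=(0 8 2 3 6 5 4 1 7)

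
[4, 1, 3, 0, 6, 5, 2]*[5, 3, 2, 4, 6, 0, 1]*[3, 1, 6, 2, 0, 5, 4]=[4, 2, 0, 5, 1, 3, 6]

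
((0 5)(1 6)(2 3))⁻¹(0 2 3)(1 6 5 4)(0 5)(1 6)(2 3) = (0 4 6 1)(2 5 3)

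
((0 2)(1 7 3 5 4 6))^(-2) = (1 4 3)(5 7 6)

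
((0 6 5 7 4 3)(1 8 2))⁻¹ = (0 3 4 7 5 6)(1 2 8)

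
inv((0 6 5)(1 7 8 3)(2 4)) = (0 5 6)(1 3 8 7)(2 4)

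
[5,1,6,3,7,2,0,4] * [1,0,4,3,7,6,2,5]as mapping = [0→6,1→0,2→2,3→3,4→5,5→4,6→1,7→7]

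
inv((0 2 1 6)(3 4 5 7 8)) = (0 6 1 2)(3 8 7 5 4)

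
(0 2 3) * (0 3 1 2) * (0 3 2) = (0 3 2 1)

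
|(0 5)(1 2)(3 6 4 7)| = 4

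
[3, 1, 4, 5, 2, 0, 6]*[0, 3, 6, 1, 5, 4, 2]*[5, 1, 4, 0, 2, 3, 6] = [1, 0, 3, 2, 6, 5, 4]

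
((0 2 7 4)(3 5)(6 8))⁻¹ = (0 4 7 2)(3 5)(6 8)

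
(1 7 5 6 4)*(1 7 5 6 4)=(1 5 4 7 6)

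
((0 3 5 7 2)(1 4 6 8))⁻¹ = (0 2 7 5 3)(1 8 6 4)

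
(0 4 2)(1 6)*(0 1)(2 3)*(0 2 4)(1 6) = (2 6)(3 4)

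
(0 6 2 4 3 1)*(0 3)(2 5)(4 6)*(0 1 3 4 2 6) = (0 2)(1 4)(5 6)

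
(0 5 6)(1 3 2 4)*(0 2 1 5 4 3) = (0 4 5 6 2 3 1)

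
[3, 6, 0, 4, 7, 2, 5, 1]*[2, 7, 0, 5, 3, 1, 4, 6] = [5, 4, 2, 3, 6, 0, 1, 7]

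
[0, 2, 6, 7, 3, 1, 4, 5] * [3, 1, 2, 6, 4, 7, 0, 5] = [3, 2, 0, 5, 6, 1, 4, 7]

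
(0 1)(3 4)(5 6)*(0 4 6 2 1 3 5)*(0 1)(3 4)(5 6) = (0 4 6 1 3 5 2)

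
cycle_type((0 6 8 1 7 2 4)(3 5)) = 2.7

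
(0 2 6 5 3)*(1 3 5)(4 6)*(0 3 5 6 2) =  (1 5 6)(2 4)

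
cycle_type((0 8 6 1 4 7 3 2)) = 8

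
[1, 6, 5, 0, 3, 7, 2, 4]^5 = [7, 4, 0, 5, 2, 1, 3, 6]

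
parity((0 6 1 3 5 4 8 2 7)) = even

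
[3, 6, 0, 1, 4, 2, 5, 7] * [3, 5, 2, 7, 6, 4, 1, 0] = [7, 1, 3, 5, 6, 2, 4, 0]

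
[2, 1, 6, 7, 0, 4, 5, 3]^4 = [4, 1, 0, 3, 5, 6, 2, 7]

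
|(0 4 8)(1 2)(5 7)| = 6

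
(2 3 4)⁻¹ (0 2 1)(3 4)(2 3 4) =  (0 3 1)(2 4)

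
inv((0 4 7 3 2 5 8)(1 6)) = (0 8 5 2 3 7 4)(1 6)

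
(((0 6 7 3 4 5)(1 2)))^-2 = (0 4 7)(3 6 5)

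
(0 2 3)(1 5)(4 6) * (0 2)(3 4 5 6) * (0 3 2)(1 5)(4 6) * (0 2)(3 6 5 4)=(0 6 1 3 2 5 4)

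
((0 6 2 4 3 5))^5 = (0 5 3 4 2 6)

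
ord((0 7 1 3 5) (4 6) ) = 10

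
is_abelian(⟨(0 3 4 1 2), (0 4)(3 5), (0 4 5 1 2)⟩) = no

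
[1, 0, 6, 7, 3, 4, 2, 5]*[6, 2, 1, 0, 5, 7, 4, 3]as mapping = [0→2, 1→6, 2→4, 3→3, 4→0, 5→5, 6→1, 7→7]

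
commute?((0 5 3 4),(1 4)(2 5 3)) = no:(0 5 3 4) * (1 4)(2 5 3) = (0 3 1 4)(2 5),(1 4)(2 5 3) * (0 5 3 4) = (0 5 4 1)(2 3)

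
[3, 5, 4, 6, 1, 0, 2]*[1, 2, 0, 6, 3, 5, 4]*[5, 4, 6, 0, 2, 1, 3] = [3, 1, 0, 2, 6, 4, 5] 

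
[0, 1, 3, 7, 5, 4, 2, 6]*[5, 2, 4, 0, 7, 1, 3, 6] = [5, 2, 0, 6, 1, 7, 4, 3]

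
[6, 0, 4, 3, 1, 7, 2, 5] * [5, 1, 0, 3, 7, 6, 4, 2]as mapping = [0→4, 1→5, 2→7, 3→3, 4→1, 5→2, 6→0, 7→6]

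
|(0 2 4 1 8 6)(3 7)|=6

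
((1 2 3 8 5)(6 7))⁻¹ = (1 5 8 3 2)(6 7)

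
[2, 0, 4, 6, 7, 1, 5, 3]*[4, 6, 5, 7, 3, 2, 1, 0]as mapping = [0→5, 1→4, 2→3, 3→1, 4→0, 5→6, 6→2, 7→7]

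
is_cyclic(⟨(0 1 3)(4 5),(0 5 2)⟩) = no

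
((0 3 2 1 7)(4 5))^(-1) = (0 7 1 2 3)(4 5)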